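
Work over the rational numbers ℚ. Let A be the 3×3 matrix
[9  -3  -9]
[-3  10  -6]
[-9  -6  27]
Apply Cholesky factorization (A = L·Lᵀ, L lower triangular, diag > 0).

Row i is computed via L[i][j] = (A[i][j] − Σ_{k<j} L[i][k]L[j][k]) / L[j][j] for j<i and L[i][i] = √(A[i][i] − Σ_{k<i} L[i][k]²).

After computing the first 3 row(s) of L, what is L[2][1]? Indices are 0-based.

Step 1: L[0][0] = √(9) = 3.
  L[1][0] = (-3) / L[0][0] = -1.
Step 2: L[1][1] = √(9) = 3.
  L[2][0] = (-9) / L[0][0] = -3.
  L[2][1] = (-9) / L[1][1] = -3.
Step 3: L[2][2] = √(9) = 3.

L[2][1] = -3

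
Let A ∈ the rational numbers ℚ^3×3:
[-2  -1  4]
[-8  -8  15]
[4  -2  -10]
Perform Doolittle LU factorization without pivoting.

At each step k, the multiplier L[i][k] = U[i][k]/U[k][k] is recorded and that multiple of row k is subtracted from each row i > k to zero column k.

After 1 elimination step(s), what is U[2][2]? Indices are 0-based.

U[2][2] = -2

[col 0] pivot -2
  R1 -= 4*R0 → (0, -4, -1)  (L[1][0] := 4)
  R2 -= -2*R0 → (0, -4, -2)  (L[2][0] := -2)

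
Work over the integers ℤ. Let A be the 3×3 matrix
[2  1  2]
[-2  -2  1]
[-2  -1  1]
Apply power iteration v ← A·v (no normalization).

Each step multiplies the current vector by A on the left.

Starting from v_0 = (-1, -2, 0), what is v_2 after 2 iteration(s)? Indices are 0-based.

v_0 = (-1, -2, 0).
v_1 = A·v_0 = (-4, 6, 4).
v_2 = A·v_1 = (6, 0, 6).

v_2 = (6, 0, 6)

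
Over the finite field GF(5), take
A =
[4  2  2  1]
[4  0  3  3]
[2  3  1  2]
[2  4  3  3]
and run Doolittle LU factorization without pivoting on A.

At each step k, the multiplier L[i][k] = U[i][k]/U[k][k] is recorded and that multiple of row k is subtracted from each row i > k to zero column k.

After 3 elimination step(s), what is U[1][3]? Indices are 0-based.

k=0: U[0][0]=4
  eliminate (1,0): mult=1, new row 1: (0, 3, 1, 2); set L[1][0]=1
  eliminate (2,0): mult=3, new row 2: (0, 2, 0, 4); set L[2][0]=3
  eliminate (3,0): mult=3, new row 3: (0, 3, 2, 0); set L[3][0]=3
k=1: U[1][1]=3
  eliminate (2,1): mult=4, new row 2: (0, 0, 1, 1); set L[2][1]=4
  eliminate (3,1): mult=1, new row 3: (0, 0, 1, 3); set L[3][1]=1
k=2: U[2][2]=1
  eliminate (3,2): mult=1, new row 3: (0, 0, 0, 2); set L[3][2]=1

U[1][3] = 2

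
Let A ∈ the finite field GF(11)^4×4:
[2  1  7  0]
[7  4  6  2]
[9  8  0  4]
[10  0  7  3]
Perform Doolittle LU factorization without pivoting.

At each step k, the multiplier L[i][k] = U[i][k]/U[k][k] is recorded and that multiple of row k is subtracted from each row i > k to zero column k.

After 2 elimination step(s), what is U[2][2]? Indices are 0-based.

U[2][2] = 10

Step 1: pivot at (0,0) is 2.
  row1 ← row1 − (9)·row0  ⇒  L[1][0]=9, U row1=(0, 6, 9, 2)
  row2 ← row2 − (10)·row0  ⇒  L[2][0]=10, U row2=(0, 9, 7, 4)
  row3 ← row3 − (5)·row0  ⇒  L[3][0]=5, U row3=(0, 6, 5, 3)
Step 2: pivot at (1,1) is 6.
  row2 ← row2 − (7)·row1  ⇒  L[2][1]=7, U row2=(0, 0, 10, 1)
  row3 ← row3 − (1)·row1  ⇒  L[3][1]=1, U row3=(0, 0, 7, 1)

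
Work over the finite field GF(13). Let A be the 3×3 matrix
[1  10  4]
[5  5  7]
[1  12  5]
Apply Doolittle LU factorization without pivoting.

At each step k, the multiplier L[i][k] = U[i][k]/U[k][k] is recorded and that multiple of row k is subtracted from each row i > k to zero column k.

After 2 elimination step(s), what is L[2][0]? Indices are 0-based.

k=0: U[0][0]=1
  eliminate (1,0): mult=5, new row 1: (0, 7, 0); set L[1][0]=5
  eliminate (2,0): mult=1, new row 2: (0, 2, 1); set L[2][0]=1
k=1: U[1][1]=7
  eliminate (2,1): mult=4, new row 2: (0, 0, 1); set L[2][1]=4

L[2][0] = 1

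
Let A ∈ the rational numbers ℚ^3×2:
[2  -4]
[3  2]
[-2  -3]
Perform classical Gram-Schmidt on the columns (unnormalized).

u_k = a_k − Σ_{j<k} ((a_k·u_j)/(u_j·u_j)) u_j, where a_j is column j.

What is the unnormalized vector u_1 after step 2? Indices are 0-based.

Step 1: u_0 = a_0 = (2, 3, -2).
Step 2: u_1 = a_1 − (4/17)·u_0 = (-76/17, 22/17, -43/17).

u_1 = (-76/17, 22/17, -43/17)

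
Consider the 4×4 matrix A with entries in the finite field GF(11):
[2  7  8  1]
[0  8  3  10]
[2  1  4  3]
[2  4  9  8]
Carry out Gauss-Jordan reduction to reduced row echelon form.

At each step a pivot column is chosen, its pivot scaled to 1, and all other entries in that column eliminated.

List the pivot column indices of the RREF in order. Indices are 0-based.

pivot(0,0)=2: scale R0 → (1, 9, 4, 6)
  clear (2,0): R2 −= (2)R0 → (0, 5, 7, 2)
  clear (3,0): R3 −= (2)R0 → (0, 8, 1, 7)
pivot(1,1)=8: scale R1 → (0, 1, 10, 4)
  clear (0,1): R0 −= (9)R1 → (1, 0, 2, 3)
  clear (2,1): R2 −= (5)R1 → (0, 0, 1, 4)
  clear (3,1): R3 −= (8)R1 → (0, 0, 9, 8)
pivot(2,2)=1: scale R2 → (0, 0, 1, 4)
  clear (0,2): R0 −= (2)R2 → (1, 0, 0, 6)
  clear (1,2): R1 −= (10)R2 → (0, 1, 0, 8)
  clear (3,2): R3 −= (9)R2 → (0, 0, 0, 5)
pivot(3,3)=5: scale R3 → (0, 0, 0, 1)
  clear (0,3): R0 −= (6)R3 → (1, 0, 0, 0)
  clear (1,3): R1 −= (8)R3 → (0, 1, 0, 0)
  clear (2,3): R2 −= (4)R3 → (0, 0, 1, 0)

pivot columns: 0, 1, 2, 3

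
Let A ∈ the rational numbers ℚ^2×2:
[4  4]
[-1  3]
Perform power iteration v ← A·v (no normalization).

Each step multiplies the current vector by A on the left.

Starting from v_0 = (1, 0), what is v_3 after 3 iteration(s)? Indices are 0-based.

v_0 = (1, 0).
v_1 = A·v_0 = (4, -1).
v_2 = A·v_1 = (12, -7).
v_3 = A·v_2 = (20, -33).

v_3 = (20, -33)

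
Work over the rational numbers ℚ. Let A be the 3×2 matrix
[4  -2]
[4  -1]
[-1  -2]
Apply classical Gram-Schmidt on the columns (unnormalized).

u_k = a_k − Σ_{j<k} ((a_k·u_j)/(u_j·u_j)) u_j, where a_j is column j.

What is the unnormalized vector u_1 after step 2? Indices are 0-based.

Step 1: u_0 = a_0 = (4, 4, -1).
Step 2: u_1 = a_1 − (-10/33)·u_0 = (-26/33, 7/33, -76/33).

u_1 = (-26/33, 7/33, -76/33)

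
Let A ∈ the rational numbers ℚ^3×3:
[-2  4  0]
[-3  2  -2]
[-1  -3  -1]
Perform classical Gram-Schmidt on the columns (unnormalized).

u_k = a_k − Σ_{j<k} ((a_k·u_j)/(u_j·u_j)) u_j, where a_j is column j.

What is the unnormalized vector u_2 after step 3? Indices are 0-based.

u_2 = (44/95, -8/19, 32/95)

Step 1: u_0 = a_0 = (-2, -3, -1).
Step 2: u_1 = a_1 − (-11/14)·u_0 = (17/7, -5/14, -53/14).
Step 3: u_2 = a_2 − (1/2)·u_0 − (21/95)·u_1 = (44/95, -8/19, 32/95).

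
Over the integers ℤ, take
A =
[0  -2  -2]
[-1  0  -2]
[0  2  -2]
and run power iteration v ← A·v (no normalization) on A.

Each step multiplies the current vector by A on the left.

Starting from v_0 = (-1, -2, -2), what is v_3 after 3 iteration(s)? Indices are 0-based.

v_0 = (-1, -2, -2).
v_1 = A·v_0 = (8, 5, 0).
v_2 = A·v_1 = (-10, -8, 10).
v_3 = A·v_2 = (-4, -10, -36).

v_3 = (-4, -10, -36)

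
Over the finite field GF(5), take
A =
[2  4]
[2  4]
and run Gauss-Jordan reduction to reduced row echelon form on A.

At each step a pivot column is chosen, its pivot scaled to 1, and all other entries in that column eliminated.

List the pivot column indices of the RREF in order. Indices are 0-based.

[1] R0 /= 2  ⇒  (1, 2)
     R1 -= 2·R0  ⇒  (0, 0)
column 1 empty below row 1

pivot columns: 0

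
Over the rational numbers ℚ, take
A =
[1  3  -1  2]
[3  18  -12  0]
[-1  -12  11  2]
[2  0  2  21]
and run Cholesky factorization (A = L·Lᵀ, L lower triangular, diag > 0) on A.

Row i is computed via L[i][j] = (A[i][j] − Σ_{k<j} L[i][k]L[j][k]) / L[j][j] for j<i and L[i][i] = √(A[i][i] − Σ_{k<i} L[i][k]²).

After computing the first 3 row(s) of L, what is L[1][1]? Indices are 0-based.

L[1][1] = 3

Step 1: L[0][0] = √(1) = 1.
  L[1][0] = (3) / L[0][0] = 3.
Step 2: L[1][1] = √(9) = 3.
  L[2][0] = (-1) / L[0][0] = -1.
  L[2][1] = (-9) / L[1][1] = -3.
Step 3: L[2][2] = √(1) = 1.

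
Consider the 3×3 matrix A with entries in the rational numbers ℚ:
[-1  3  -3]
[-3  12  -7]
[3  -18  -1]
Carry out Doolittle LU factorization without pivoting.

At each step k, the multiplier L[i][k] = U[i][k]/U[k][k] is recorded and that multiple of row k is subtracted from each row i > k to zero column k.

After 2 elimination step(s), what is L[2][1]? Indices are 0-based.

L[2][1] = -3

Step 1: pivot at (0,0) is -1.
  row1 ← row1 − (3)·row0  ⇒  L[1][0]=3, U row1=(0, 3, 2)
  row2 ← row2 − (-3)·row0  ⇒  L[2][0]=-3, U row2=(0, -9, -10)
Step 2: pivot at (1,1) is 3.
  row2 ← row2 − (-3)·row1  ⇒  L[2][1]=-3, U row2=(0, 0, -4)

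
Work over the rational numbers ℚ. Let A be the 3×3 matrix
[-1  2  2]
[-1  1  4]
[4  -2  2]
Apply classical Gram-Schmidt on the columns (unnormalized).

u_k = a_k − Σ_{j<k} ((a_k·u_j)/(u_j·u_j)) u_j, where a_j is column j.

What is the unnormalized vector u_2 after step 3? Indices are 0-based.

u_2 = (-44/41, 132/41, 22/41)

Step 1: u_0 = a_0 = (-1, -1, 4).
Step 2: u_1 = a_1 − (-11/18)·u_0 = (25/18, 7/18, 4/9).
Step 3: u_2 = a_2 − (1/9)·u_0 − (94/41)·u_1 = (-44/41, 132/41, 22/41).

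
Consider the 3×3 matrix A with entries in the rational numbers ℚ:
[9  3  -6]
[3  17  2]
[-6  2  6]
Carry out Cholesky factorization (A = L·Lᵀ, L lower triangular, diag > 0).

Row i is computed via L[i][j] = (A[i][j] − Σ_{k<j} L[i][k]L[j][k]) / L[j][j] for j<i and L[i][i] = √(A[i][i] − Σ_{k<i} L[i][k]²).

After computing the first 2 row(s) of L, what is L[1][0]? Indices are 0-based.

L[1][0] = 1

Step 1: L[0][0] = √(9) = 3.
  L[1][0] = (3) / L[0][0] = 1.
Step 2: L[1][1] = √(16) = 4.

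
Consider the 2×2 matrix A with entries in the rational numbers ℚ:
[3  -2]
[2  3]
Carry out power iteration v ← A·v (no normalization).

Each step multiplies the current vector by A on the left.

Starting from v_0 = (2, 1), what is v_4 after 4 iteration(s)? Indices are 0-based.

v_0 = (2, 1).
v_1 = A·v_0 = (4, 7).
v_2 = A·v_1 = (-2, 29).
v_3 = A·v_2 = (-64, 83).
v_4 = A·v_3 = (-358, 121).

v_4 = (-358, 121)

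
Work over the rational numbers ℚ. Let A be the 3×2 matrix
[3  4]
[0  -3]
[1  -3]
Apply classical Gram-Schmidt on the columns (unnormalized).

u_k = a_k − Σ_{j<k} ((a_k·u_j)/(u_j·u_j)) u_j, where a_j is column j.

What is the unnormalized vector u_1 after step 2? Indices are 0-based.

u_1 = (13/10, -3, -39/10)

Step 1: u_0 = a_0 = (3, 0, 1).
Step 2: u_1 = a_1 − (9/10)·u_0 = (13/10, -3, -39/10).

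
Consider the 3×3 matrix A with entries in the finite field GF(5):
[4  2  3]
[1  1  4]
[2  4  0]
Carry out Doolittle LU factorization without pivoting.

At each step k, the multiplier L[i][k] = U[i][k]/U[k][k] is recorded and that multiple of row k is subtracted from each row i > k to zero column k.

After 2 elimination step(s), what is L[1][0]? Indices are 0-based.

L[1][0] = 4

Step 1: pivot at (0,0) is 4.
  row1 ← row1 − (4)·row0  ⇒  L[1][0]=4, U row1=(0, 3, 2)
  row2 ← row2 − (3)·row0  ⇒  L[2][0]=3, U row2=(0, 3, 1)
Step 2: pivot at (1,1) is 3.
  row2 ← row2 − (1)·row1  ⇒  L[2][1]=1, U row2=(0, 0, 4)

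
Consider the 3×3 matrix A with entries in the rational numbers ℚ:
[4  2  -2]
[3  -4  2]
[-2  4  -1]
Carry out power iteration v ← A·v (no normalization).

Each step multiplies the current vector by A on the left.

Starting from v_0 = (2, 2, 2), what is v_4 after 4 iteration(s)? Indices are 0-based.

v_4 = (692, 632, -418)

v_0 = (2, 2, 2).
v_1 = A·v_0 = (8, 2, 2).
v_2 = A·v_1 = (32, 20, -10).
v_3 = A·v_2 = (188, -4, 26).
v_4 = A·v_3 = (692, 632, -418).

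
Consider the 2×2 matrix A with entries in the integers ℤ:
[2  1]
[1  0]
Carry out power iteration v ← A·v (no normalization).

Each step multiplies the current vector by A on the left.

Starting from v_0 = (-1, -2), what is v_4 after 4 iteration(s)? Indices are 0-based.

v_0 = (-1, -2).
v_1 = A·v_0 = (-4, -1).
v_2 = A·v_1 = (-9, -4).
v_3 = A·v_2 = (-22, -9).
v_4 = A·v_3 = (-53, -22).

v_4 = (-53, -22)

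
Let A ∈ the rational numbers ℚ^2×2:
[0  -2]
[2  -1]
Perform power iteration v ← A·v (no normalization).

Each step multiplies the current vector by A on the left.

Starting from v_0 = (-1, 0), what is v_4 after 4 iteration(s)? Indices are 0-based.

v_4 = (-12, -14)

v_0 = (-1, 0).
v_1 = A·v_0 = (0, -2).
v_2 = A·v_1 = (4, 2).
v_3 = A·v_2 = (-4, 6).
v_4 = A·v_3 = (-12, -14).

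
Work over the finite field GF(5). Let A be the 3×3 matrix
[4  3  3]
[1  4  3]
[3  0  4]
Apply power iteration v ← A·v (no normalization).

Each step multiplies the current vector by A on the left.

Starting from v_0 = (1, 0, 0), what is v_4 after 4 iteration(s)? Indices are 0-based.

v_0 = (1, 0, 0).
v_1 = A·v_0 = (4, 1, 3).
v_2 = A·v_1 = (3, 2, 4).
v_3 = A·v_2 = (0, 3, 0).
v_4 = A·v_3 = (4, 2, 0).

v_4 = (4, 2, 0)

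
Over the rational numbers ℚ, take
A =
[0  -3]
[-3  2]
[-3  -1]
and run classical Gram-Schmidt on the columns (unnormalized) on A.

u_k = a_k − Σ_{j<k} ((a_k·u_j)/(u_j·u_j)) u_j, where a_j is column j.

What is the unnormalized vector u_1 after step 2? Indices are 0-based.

u_1 = (-3, 3/2, -3/2)

Step 1: u_0 = a_0 = (0, -3, -3).
Step 2: u_1 = a_1 − (-1/6)·u_0 = (-3, 3/2, -3/2).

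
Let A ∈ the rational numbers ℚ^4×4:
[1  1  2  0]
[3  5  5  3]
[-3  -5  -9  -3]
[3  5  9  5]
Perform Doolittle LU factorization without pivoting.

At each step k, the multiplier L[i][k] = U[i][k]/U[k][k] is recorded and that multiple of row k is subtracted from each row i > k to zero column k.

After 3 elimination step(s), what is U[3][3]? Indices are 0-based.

k=0: U[0][0]=1
  eliminate (1,0): mult=3, new row 1: (0, 2, -1, 3); set L[1][0]=3
  eliminate (2,0): mult=-3, new row 2: (0, -2, -3, -3); set L[2][0]=-3
  eliminate (3,0): mult=3, new row 3: (0, 2, 3, 5); set L[3][0]=3
k=1: U[1][1]=2
  eliminate (2,1): mult=-1, new row 2: (0, 0, -4, 0); set L[2][1]=-1
  eliminate (3,1): mult=1, new row 3: (0, 0, 4, 2); set L[3][1]=1
k=2: U[2][2]=-4
  eliminate (3,2): mult=-1, new row 3: (0, 0, 0, 2); set L[3][2]=-1

U[3][3] = 2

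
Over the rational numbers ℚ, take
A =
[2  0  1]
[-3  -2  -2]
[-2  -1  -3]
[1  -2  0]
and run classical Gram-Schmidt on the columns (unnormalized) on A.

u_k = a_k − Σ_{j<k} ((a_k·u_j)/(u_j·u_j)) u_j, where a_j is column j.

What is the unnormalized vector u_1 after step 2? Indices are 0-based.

Step 1: u_0 = a_0 = (2, -3, -2, 1).
Step 2: u_1 = a_1 − (1/3)·u_0 = (-2/3, -1, -1/3, -7/3).

u_1 = (-2/3, -1, -1/3, -7/3)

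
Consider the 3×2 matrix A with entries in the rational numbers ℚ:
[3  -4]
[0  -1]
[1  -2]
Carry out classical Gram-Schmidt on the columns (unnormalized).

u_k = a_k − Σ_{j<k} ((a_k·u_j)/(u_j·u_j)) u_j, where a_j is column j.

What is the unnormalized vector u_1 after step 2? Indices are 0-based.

u_1 = (1/5, -1, -3/5)

Step 1: u_0 = a_0 = (3, 0, 1).
Step 2: u_1 = a_1 − (-7/5)·u_0 = (1/5, -1, -3/5).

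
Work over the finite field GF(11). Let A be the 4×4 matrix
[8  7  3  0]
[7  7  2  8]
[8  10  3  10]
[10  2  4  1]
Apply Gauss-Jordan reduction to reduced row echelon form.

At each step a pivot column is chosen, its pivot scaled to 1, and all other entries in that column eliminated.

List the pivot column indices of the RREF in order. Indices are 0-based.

pivot(0,0)=8: scale R0 → (1, 5, 10, 0)
  clear (1,0): R1 −= (7)R0 → (0, 5, 9, 8)
  clear (2,0): R2 −= (8)R0 → (0, 3, 0, 10)
  clear (3,0): R3 −= (10)R0 → (0, 7, 3, 1)
pivot(1,1)=5: scale R1 → (0, 1, 4, 6)
  clear (0,1): R0 −= (5)R1 → (1, 0, 1, 3)
  clear (2,1): R2 −= (3)R1 → (0, 0, 10, 3)
  clear (3,1): R3 −= (7)R1 → (0, 0, 8, 3)
pivot(2,2)=10: scale R2 → (0, 0, 1, 8)
  clear (0,2): R0 −= (1)R2 → (1, 0, 0, 6)
  clear (1,2): R1 −= (4)R2 → (0, 1, 0, 7)
  clear (3,2): R3 −= (8)R2 → (0, 0, 0, 5)
pivot(3,3)=5: scale R3 → (0, 0, 0, 1)
  clear (0,3): R0 −= (6)R3 → (1, 0, 0, 0)
  clear (1,3): R1 −= (7)R3 → (0, 1, 0, 0)
  clear (2,3): R2 −= (8)R3 → (0, 0, 1, 0)

pivot columns: 0, 1, 2, 3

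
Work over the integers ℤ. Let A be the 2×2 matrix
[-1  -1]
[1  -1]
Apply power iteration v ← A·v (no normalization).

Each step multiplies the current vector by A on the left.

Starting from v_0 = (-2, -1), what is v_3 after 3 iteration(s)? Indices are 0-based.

v_3 = (-2, -6)

v_0 = (-2, -1).
v_1 = A·v_0 = (3, -1).
v_2 = A·v_1 = (-2, 4).
v_3 = A·v_2 = (-2, -6).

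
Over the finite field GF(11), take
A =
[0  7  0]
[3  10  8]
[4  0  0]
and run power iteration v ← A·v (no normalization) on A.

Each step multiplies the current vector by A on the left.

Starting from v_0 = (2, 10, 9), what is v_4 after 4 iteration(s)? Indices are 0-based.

v_4 = (1, 3, 4)

v_0 = (2, 10, 9).
v_1 = A·v_0 = (4, 2, 8).
v_2 = A·v_1 = (3, 8, 5).
v_3 = A·v_2 = (1, 8, 1).
v_4 = A·v_3 = (1, 3, 4).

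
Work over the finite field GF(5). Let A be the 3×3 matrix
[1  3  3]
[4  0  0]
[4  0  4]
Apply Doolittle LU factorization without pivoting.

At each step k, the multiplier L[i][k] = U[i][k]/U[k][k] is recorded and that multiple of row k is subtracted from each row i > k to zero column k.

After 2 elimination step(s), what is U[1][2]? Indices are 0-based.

k=0: U[0][0]=1
  eliminate (1,0): mult=4, new row 1: (0, 3, 3); set L[1][0]=4
  eliminate (2,0): mult=4, new row 2: (0, 3, 2); set L[2][0]=4
k=1: U[1][1]=3
  eliminate (2,1): mult=1, new row 2: (0, 0, 4); set L[2][1]=1

U[1][2] = 3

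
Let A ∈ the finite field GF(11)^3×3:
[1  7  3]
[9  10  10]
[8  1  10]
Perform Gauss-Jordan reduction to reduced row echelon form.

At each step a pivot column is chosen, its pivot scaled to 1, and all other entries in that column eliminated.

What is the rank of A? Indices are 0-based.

rank = 3

pivot(0,0)=1: scale R0 → (1, 7, 3)
  clear (1,0): R1 −= (9)R0 → (0, 2, 5)
  clear (2,0): R2 −= (8)R0 → (0, 0, 8)
pivot(1,1)=2: scale R1 → (0, 1, 8)
  clear (0,1): R0 −= (7)R1 → (1, 0, 2)
pivot(2,2)=8: scale R2 → (0, 0, 1)
  clear (0,2): R0 −= (2)R2 → (1, 0, 0)
  clear (1,2): R1 −= (8)R2 → (0, 1, 0)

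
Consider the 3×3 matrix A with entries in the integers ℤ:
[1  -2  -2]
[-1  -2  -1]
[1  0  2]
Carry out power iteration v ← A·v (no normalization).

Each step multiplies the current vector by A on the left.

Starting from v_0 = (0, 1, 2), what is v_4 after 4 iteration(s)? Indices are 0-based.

v_4 = (6, 64, -34)

v_0 = (0, 1, 2).
v_1 = A·v_0 = (-6, -4, 4).
v_2 = A·v_1 = (-6, 10, 2).
v_3 = A·v_2 = (-30, -16, -2).
v_4 = A·v_3 = (6, 64, -34).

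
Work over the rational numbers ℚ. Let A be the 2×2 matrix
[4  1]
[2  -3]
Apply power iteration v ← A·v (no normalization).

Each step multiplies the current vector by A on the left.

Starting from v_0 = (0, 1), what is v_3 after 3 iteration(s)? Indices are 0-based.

v_3 = (15, -31)

v_0 = (0, 1).
v_1 = A·v_0 = (1, -3).
v_2 = A·v_1 = (1, 11).
v_3 = A·v_2 = (15, -31).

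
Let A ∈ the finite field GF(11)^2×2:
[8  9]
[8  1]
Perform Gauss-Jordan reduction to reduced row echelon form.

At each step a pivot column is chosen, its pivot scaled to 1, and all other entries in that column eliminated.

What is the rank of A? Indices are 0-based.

pivot(0,0)=8: scale R0 → (1, 8)
  clear (1,0): R1 −= (8)R0 → (0, 3)
pivot(1,1)=3: scale R1 → (0, 1)
  clear (0,1): R0 −= (8)R1 → (1, 0)

rank = 2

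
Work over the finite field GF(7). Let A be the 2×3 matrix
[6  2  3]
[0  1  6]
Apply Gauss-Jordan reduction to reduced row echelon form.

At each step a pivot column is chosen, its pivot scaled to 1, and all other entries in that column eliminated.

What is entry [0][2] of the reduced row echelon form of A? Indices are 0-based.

step 1: normalize row 0 (÷6) = (1, 5, 4)
step 2: normalize row 1 (÷1) = (0, 1, 6)
  row 0: subtract 5×row1 = (1, 0, 2)

M[0][2] = 2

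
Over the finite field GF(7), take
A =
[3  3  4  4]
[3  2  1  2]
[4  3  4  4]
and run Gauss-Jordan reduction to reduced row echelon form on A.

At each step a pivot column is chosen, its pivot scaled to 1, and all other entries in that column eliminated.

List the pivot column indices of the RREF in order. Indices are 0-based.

pivot columns: 0, 1, 2

pivot(0,0)=3: scale R0 → (1, 1, 6, 6)
  clear (1,0): R1 −= (3)R0 → (0, 6, 4, 5)
  clear (2,0): R2 −= (4)R0 → (0, 6, 1, 1)
pivot(1,1)=6: scale R1 → (0, 1, 3, 2)
  clear (0,1): R0 −= (1)R1 → (1, 0, 3, 4)
  clear (2,1): R2 −= (6)R1 → (0, 0, 4, 3)
pivot(2,2)=4: scale R2 → (0, 0, 1, 6)
  clear (0,2): R0 −= (3)R2 → (1, 0, 0, 0)
  clear (1,2): R1 −= (3)R2 → (0, 1, 0, 5)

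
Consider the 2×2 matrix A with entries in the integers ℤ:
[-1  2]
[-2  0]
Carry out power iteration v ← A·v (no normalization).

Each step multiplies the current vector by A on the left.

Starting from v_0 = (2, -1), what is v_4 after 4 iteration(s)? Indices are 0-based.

v_4 = (-4, -40)

v_0 = (2, -1).
v_1 = A·v_0 = (-4, -4).
v_2 = A·v_1 = (-4, 8).
v_3 = A·v_2 = (20, 8).
v_4 = A·v_3 = (-4, -40).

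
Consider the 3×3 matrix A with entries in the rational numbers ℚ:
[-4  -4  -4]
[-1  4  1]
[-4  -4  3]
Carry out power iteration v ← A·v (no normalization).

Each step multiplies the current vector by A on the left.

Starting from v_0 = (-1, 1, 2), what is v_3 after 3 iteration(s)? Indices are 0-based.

v_3 = (-176, 210, -22)

v_0 = (-1, 1, 2).
v_1 = A·v_0 = (-8, 7, 6).
v_2 = A·v_1 = (-20, 42, 22).
v_3 = A·v_2 = (-176, 210, -22).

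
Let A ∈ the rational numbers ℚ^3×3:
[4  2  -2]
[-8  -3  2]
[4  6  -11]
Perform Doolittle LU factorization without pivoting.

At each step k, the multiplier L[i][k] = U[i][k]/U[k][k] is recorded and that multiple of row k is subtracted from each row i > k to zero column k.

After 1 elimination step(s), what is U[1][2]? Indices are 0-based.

Step 1: pivot at (0,0) is 4.
  row1 ← row1 − (-2)·row0  ⇒  L[1][0]=-2, U row1=(0, 1, -2)
  row2 ← row2 − (1)·row0  ⇒  L[2][0]=1, U row2=(0, 4, -9)

U[1][2] = -2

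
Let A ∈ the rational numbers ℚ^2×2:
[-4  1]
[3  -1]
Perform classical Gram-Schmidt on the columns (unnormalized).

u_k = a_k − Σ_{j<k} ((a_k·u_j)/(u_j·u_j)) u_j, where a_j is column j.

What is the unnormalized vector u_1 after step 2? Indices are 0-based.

u_1 = (-3/25, -4/25)

Step 1: u_0 = a_0 = (-4, 3).
Step 2: u_1 = a_1 − (-7/25)·u_0 = (-3/25, -4/25).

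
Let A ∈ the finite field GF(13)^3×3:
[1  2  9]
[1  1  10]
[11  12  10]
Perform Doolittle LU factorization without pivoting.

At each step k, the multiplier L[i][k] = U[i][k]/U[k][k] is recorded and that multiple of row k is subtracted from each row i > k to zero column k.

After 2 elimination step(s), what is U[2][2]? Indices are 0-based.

U[2][2] = 5

k=0: U[0][0]=1
  eliminate (1,0): mult=1, new row 1: (0, 12, 1); set L[1][0]=1
  eliminate (2,0): mult=11, new row 2: (0, 3, 2); set L[2][0]=11
k=1: U[1][1]=12
  eliminate (2,1): mult=10, new row 2: (0, 0, 5); set L[2][1]=10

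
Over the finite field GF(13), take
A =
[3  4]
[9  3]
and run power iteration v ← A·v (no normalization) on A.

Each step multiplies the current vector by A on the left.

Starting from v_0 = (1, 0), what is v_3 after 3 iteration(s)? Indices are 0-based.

v_3 = (0, 8)

v_0 = (1, 0).
v_1 = A·v_0 = (3, 9).
v_2 = A·v_1 = (6, 2).
v_3 = A·v_2 = (0, 8).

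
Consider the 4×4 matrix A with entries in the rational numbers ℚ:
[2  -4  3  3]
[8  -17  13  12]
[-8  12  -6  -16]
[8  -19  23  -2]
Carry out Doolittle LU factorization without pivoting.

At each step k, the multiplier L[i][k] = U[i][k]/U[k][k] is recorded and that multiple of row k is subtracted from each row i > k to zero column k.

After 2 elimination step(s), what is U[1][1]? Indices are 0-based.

U[1][1] = -1

[col 0] pivot 2
  R1 -= 4*R0 → (0, -1, 1, 0)  (L[1][0] := 4)
  R2 -= -4*R0 → (0, -4, 6, -4)  (L[2][0] := -4)
  R3 -= 4*R0 → (0, -3, 11, -14)  (L[3][0] := 4)
[col 1] pivot -1
  R2 -= 4*R1 → (0, 0, 2, -4)  (L[2][1] := 4)
  R3 -= 3*R1 → (0, 0, 8, -14)  (L[3][1] := 3)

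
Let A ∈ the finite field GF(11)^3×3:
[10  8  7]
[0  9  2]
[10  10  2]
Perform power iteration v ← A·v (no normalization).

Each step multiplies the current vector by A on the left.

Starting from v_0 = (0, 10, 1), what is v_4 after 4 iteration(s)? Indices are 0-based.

v_4 = (5, 9, 2)

v_0 = (0, 10, 1).
v_1 = A·v_0 = (10, 4, 3).
v_2 = A·v_1 = (10, 9, 3).
v_3 = A·v_2 = (6, 10, 9).
v_4 = A·v_3 = (5, 9, 2).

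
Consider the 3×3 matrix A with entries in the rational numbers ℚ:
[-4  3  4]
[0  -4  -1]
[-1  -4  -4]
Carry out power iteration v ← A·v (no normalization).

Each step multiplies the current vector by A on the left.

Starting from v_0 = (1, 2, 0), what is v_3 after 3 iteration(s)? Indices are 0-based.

v_0 = (1, 2, 0).
v_1 = A·v_0 = (2, -8, -9).
v_2 = A·v_1 = (-68, 41, 66).
v_3 = A·v_2 = (659, -230, -360).

v_3 = (659, -230, -360)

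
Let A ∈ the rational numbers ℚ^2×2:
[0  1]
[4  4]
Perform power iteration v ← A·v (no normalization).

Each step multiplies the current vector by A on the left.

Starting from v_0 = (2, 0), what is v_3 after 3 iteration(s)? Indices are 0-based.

v_3 = (32, 160)

v_0 = (2, 0).
v_1 = A·v_0 = (0, 8).
v_2 = A·v_1 = (8, 32).
v_3 = A·v_2 = (32, 160).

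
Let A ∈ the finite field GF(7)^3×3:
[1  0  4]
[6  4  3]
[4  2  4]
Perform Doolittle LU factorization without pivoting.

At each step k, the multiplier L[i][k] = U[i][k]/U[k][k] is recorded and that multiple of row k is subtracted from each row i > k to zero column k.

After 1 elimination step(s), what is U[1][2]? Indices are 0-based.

U[1][2] = 0

[col 0] pivot 1
  R1 -= 6*R0 → (0, 4, 0)  (L[1][0] := 6)
  R2 -= 4*R0 → (0, 2, 2)  (L[2][0] := 4)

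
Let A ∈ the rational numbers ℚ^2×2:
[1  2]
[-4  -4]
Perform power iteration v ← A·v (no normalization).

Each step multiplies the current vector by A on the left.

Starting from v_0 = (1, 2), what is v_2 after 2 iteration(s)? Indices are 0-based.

v_0 = (1, 2).
v_1 = A·v_0 = (5, -12).
v_2 = A·v_1 = (-19, 28).

v_2 = (-19, 28)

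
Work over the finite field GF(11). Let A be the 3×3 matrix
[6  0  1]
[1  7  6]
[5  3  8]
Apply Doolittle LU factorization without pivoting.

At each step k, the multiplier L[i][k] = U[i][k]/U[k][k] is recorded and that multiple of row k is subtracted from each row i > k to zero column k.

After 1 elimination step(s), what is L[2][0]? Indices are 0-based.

L[2][0] = 10

[col 0] pivot 6
  R1 -= 2*R0 → (0, 7, 4)  (L[1][0] := 2)
  R2 -= 10*R0 → (0, 3, 9)  (L[2][0] := 10)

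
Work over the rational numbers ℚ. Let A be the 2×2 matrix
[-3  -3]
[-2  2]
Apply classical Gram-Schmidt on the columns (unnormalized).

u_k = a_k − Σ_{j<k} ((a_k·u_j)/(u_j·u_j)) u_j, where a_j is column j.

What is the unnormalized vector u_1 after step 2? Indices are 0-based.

Step 1: u_0 = a_0 = (-3, -2).
Step 2: u_1 = a_1 − (5/13)·u_0 = (-24/13, 36/13).

u_1 = (-24/13, 36/13)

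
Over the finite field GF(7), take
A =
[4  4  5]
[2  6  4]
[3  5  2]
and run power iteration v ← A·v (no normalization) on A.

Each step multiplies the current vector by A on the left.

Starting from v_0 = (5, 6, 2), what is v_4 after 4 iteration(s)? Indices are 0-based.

v_0 = (5, 6, 2).
v_1 = A·v_0 = (5, 5, 0).
v_2 = A·v_1 = (5, 5, 5).
v_3 = A·v_2 = (2, 4, 1).
v_4 = A·v_3 = (1, 4, 0).

v_4 = (1, 4, 0)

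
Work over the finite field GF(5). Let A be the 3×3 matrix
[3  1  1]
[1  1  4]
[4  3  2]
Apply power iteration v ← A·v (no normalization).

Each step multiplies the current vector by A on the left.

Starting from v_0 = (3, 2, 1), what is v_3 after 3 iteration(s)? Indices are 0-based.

v_3 = (1, 1, 3)

v_0 = (3, 2, 1).
v_1 = A·v_0 = (2, 4, 0).
v_2 = A·v_1 = (0, 1, 0).
v_3 = A·v_2 = (1, 1, 3).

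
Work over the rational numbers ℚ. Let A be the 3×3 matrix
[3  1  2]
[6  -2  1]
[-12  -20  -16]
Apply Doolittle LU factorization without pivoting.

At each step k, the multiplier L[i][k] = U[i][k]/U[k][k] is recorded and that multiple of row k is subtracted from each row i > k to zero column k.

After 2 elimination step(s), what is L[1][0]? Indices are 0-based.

[col 0] pivot 3
  R1 -= 2*R0 → (0, -4, -3)  (L[1][0] := 2)
  R2 -= -4*R0 → (0, -16, -8)  (L[2][0] := -4)
[col 1] pivot -4
  R2 -= 4*R1 → (0, 0, 4)  (L[2][1] := 4)

L[1][0] = 2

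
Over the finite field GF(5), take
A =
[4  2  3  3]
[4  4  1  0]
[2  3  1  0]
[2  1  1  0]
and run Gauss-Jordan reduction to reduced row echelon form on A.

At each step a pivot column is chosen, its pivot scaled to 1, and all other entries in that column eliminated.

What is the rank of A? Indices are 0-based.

[1] R0 /= 4  ⇒  (1, 3, 2, 2)
     R1 -= 4·R0  ⇒  (0, 2, 3, 2)
     R2 -= 2·R0  ⇒  (0, 2, 2, 1)
     R3 -= 2·R0  ⇒  (0, 0, 2, 1)
[2] R1 /= 2  ⇒  (0, 1, 4, 1)
     R0 -= 3·R1  ⇒  (1, 0, 0, 4)
     R2 -= 2·R1  ⇒  (0, 0, 4, 4)
[3] R2 /= 4  ⇒  (0, 0, 1, 1)
     R1 -= 4·R2  ⇒  (0, 1, 0, 2)
     R3 -= 2·R2  ⇒  (0, 0, 0, 4)
[4] R3 /= 4  ⇒  (0, 0, 0, 1)
     R0 -= 4·R3  ⇒  (1, 0, 0, 0)
     R1 -= 2·R3  ⇒  (0, 1, 0, 0)
     R2 -= 1·R3  ⇒  (0, 0, 1, 0)

rank = 4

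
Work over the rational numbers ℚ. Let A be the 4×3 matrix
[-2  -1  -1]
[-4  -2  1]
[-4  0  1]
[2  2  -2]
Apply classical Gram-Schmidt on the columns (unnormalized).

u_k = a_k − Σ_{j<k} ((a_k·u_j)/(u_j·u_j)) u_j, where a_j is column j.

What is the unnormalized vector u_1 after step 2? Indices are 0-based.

u_1 = (-3/10, -3/5, 7/5, 13/10)

Step 1: u_0 = a_0 = (-2, -4, -4, 2).
Step 2: u_1 = a_1 − (7/20)·u_0 = (-3/10, -3/5, 7/5, 13/10).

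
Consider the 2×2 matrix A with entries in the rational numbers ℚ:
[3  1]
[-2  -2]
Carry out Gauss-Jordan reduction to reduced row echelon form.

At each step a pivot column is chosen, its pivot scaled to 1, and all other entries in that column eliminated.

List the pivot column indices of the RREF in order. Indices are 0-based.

pivot columns: 0, 1

step 1: normalize row 0 (÷3) = (1, 1/3)
  row 1: subtract -2×row0 = (0, -4/3)
step 2: normalize row 1 (÷-4/3) = (0, 1)
  row 0: subtract 1/3×row1 = (1, 0)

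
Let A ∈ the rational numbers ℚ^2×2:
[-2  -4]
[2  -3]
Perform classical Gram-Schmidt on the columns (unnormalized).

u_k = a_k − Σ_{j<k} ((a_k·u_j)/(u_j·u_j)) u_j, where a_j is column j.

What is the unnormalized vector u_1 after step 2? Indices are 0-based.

u_1 = (-7/2, -7/2)

Step 1: u_0 = a_0 = (-2, 2).
Step 2: u_1 = a_1 − (1/4)·u_0 = (-7/2, -7/2).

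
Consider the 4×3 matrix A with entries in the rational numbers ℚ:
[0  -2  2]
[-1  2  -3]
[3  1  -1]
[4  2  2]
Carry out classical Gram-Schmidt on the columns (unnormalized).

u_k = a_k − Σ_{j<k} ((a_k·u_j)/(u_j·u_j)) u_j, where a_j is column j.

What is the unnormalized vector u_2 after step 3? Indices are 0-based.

u_2 = (6/257, -96/257, -504/257, 354/257)

Step 1: u_0 = a_0 = (0, -1, 3, 4).
Step 2: u_1 = a_1 − (9/26)·u_0 = (-2, 61/26, -1/26, 8/13).
Step 3: u_2 = a_2 − (4/13)·u_0 − (-254/257)·u_1 = (6/257, -96/257, -504/257, 354/257).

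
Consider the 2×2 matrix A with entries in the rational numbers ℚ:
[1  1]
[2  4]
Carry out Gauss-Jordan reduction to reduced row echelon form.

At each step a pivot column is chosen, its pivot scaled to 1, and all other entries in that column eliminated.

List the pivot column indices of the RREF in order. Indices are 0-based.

pivot(0,0)=1: scale R0 → (1, 1)
  clear (1,0): R1 −= (2)R0 → (0, 2)
pivot(1,1)=2: scale R1 → (0, 1)
  clear (0,1): R0 −= (1)R1 → (1, 0)

pivot columns: 0, 1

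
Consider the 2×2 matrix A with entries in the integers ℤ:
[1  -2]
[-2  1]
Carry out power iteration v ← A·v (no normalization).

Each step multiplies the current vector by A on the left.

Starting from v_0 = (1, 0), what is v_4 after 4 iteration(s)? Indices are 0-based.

v_0 = (1, 0).
v_1 = A·v_0 = (1, -2).
v_2 = A·v_1 = (5, -4).
v_3 = A·v_2 = (13, -14).
v_4 = A·v_3 = (41, -40).

v_4 = (41, -40)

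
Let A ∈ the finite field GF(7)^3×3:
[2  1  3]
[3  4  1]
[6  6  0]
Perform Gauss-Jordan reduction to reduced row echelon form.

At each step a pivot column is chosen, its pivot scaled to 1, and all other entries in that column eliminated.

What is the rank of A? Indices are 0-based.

rank = 3

step 1: normalize row 0 (÷2) = (1, 4, 5)
  row 1: subtract 3×row0 = (0, 6, 0)
  row 2: subtract 6×row0 = (0, 3, 5)
step 2: normalize row 1 (÷6) = (0, 1, 0)
  row 0: subtract 4×row1 = (1, 0, 5)
  row 2: subtract 3×row1 = (0, 0, 5)
step 3: normalize row 2 (÷5) = (0, 0, 1)
  row 0: subtract 5×row2 = (1, 0, 0)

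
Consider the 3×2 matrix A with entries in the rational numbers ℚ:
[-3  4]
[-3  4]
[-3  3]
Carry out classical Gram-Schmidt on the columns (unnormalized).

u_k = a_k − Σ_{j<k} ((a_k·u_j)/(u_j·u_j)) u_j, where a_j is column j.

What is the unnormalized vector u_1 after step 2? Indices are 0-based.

u_1 = (1/3, 1/3, -2/3)

Step 1: u_0 = a_0 = (-3, -3, -3).
Step 2: u_1 = a_1 − (-11/9)·u_0 = (1/3, 1/3, -2/3).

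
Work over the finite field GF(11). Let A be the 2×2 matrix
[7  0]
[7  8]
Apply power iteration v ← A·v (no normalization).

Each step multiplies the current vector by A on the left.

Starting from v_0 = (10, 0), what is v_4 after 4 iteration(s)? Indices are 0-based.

v_4 = (8, 4)

v_0 = (10, 0).
v_1 = A·v_0 = (4, 4).
v_2 = A·v_1 = (6, 5).
v_3 = A·v_2 = (9, 5).
v_4 = A·v_3 = (8, 4).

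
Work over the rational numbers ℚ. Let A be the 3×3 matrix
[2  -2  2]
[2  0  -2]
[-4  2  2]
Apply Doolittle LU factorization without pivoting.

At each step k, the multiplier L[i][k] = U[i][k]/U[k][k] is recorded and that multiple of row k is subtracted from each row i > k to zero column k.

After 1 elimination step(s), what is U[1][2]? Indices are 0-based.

Step 1: pivot at (0,0) is 2.
  row1 ← row1 − (1)·row0  ⇒  L[1][0]=1, U row1=(0, 2, -4)
  row2 ← row2 − (-2)·row0  ⇒  L[2][0]=-2, U row2=(0, -2, 6)

U[1][2] = -4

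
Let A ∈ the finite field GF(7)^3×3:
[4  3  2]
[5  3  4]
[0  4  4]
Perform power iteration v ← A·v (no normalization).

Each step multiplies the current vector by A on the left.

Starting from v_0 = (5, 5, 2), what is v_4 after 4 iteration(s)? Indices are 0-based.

v_4 = (0, 3, 6)

v_0 = (5, 5, 2).
v_1 = A·v_0 = (4, 6, 0).
v_2 = A·v_1 = (6, 3, 3).
v_3 = A·v_2 = (4, 2, 3).
v_4 = A·v_3 = (0, 3, 6).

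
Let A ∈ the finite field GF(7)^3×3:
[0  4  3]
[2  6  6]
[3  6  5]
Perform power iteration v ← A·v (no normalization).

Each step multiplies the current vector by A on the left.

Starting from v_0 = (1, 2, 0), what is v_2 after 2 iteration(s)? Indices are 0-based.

v_0 = (1, 2, 0).
v_1 = A·v_0 = (1, 0, 1).
v_2 = A·v_1 = (3, 1, 1).

v_2 = (3, 1, 1)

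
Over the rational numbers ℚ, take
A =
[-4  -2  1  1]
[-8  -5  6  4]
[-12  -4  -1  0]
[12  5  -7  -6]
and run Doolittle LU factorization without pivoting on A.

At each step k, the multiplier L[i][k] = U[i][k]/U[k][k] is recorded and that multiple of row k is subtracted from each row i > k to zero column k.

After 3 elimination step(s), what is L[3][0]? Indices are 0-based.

Step 1: pivot at (0,0) is -4.
  row1 ← row1 − (2)·row0  ⇒  L[1][0]=2, U row1=(0, -1, 4, 2)
  row2 ← row2 − (3)·row0  ⇒  L[2][0]=3, U row2=(0, 2, -4, -3)
  row3 ← row3 − (-3)·row0  ⇒  L[3][0]=-3, U row3=(0, -1, -4, -3)
Step 2: pivot at (1,1) is -1.
  row2 ← row2 − (-2)·row1  ⇒  L[2][1]=-2, U row2=(0, 0, 4, 1)
  row3 ← row3 − (1)·row1  ⇒  L[3][1]=1, U row3=(0, 0, -8, -5)
Step 3: pivot at (2,2) is 4.
  row3 ← row3 − (-2)·row2  ⇒  L[3][2]=-2, U row3=(0, 0, 0, -3)

L[3][0] = -3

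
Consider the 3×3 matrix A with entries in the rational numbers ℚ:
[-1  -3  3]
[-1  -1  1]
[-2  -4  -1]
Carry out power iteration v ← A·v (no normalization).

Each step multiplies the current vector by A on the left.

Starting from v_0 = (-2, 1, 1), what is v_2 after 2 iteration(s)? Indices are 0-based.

v_0 = (-2, 1, 1).
v_1 = A·v_0 = (2, 2, -1).
v_2 = A·v_1 = (-11, -5, -11).

v_2 = (-11, -5, -11)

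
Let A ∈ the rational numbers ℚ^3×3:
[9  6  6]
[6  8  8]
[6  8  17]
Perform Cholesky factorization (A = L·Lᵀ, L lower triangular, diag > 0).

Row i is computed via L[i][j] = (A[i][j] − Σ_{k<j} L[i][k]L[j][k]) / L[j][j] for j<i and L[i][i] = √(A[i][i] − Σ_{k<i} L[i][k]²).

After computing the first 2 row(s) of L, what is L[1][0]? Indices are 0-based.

L[1][0] = 2

Step 1: L[0][0] = √(9) = 3.
  L[1][0] = (6) / L[0][0] = 2.
Step 2: L[1][1] = √(4) = 2.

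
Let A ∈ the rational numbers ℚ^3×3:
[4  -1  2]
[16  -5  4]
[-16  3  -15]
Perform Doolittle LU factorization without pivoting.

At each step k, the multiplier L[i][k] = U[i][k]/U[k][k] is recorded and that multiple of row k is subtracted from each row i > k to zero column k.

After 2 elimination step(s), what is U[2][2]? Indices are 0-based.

U[2][2] = -3

k=0: U[0][0]=4
  eliminate (1,0): mult=4, new row 1: (0, -1, -4); set L[1][0]=4
  eliminate (2,0): mult=-4, new row 2: (0, -1, -7); set L[2][0]=-4
k=1: U[1][1]=-1
  eliminate (2,1): mult=1, new row 2: (0, 0, -3); set L[2][1]=1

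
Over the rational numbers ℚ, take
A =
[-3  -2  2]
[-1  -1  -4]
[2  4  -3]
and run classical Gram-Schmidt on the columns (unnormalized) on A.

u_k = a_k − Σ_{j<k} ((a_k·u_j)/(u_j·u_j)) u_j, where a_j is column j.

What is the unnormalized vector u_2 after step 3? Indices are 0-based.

u_2 = (26/23, -104/23, -13/23)

Step 1: u_0 = a_0 = (-3, -1, 2).
Step 2: u_1 = a_1 − (15/14)·u_0 = (17/14, 1/14, 13/7).
Step 3: u_2 = a_2 − (-4/7)·u_0 − (-16/23)·u_1 = (26/23, -104/23, -13/23).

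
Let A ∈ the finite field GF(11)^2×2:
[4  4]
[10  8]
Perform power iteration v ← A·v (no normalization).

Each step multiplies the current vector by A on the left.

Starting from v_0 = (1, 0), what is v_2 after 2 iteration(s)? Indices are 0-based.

v_2 = (1, 10)

v_0 = (1, 0).
v_1 = A·v_0 = (4, 10).
v_2 = A·v_1 = (1, 10).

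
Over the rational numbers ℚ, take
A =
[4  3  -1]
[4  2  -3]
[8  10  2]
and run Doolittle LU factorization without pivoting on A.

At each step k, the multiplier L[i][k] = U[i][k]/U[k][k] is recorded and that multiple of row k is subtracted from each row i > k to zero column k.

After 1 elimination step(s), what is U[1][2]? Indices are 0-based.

U[1][2] = -2

[col 0] pivot 4
  R1 -= 1*R0 → (0, -1, -2)  (L[1][0] := 1)
  R2 -= 2*R0 → (0, 4, 4)  (L[2][0] := 2)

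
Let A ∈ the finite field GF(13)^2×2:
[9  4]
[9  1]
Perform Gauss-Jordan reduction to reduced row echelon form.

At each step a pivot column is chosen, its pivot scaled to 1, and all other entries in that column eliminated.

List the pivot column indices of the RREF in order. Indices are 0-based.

pivot columns: 0, 1

step 1: normalize row 0 (÷9) = (1, 12)
  row 1: subtract 9×row0 = (0, 10)
step 2: normalize row 1 (÷10) = (0, 1)
  row 0: subtract 12×row1 = (1, 0)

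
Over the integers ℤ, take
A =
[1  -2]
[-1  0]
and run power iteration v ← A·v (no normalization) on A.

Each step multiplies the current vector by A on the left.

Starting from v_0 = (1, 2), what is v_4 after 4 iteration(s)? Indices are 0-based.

v_4 = (-9, 7)

v_0 = (1, 2).
v_1 = A·v_0 = (-3, -1).
v_2 = A·v_1 = (-1, 3).
v_3 = A·v_2 = (-7, 1).
v_4 = A·v_3 = (-9, 7).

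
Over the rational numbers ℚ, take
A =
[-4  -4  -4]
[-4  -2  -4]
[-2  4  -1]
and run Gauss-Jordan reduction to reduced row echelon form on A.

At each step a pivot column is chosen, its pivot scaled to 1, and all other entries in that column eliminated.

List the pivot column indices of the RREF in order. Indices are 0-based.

[1] R0 /= -4  ⇒  (1, 1, 1)
     R1 -= -4·R0  ⇒  (0, 2, 0)
     R2 -= -2·R0  ⇒  (0, 6, 1)
[2] R1 /= 2  ⇒  (0, 1, 0)
     R0 -= 1·R1  ⇒  (1, 0, 1)
     R2 -= 6·R1  ⇒  (0, 0, 1)
[3] R2 /= 1  ⇒  (0, 0, 1)
     R0 -= 1·R2  ⇒  (1, 0, 0)

pivot columns: 0, 1, 2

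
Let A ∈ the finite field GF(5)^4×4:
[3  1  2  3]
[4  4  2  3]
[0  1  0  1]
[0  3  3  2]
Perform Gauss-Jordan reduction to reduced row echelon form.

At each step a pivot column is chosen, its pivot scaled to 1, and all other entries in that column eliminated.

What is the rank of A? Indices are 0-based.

rank = 3

[1] R0 /= 3  ⇒  (1, 2, 4, 1)
     R1 -= 4·R0  ⇒  (0, 1, 1, 4)
[2] R1 /= 1  ⇒  (0, 1, 1, 4)
     R0 -= 2·R1  ⇒  (1, 0, 2, 3)
     R2 -= 1·R1  ⇒  (0, 0, 4, 2)
     R3 -= 3·R1  ⇒  (0, 0, 0, 0)
[3] R2 /= 4  ⇒  (0, 0, 1, 3)
     R0 -= 2·R2  ⇒  (1, 0, 0, 2)
     R1 -= 1·R2  ⇒  (0, 1, 0, 1)
column 3 empty below row 3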